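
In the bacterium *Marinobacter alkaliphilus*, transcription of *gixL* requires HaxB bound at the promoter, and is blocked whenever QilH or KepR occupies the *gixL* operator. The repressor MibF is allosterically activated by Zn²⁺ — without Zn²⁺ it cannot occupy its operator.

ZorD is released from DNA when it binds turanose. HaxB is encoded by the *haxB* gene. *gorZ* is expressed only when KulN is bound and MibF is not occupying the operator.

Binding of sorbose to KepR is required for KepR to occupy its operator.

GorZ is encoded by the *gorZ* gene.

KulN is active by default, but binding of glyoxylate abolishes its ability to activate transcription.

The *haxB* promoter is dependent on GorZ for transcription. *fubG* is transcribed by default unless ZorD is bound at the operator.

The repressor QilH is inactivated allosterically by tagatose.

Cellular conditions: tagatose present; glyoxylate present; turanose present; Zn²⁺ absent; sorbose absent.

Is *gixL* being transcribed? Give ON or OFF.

OFF

Tagatose is present, so QilH is inactive.
Sorbose is absent, so KepR is inactive.
Zn²⁺ is absent, so MibF is inactive.
Glyoxylate is present, so KulN is inactive.
Required activator KulN is absent, so *gorZ* is not transcribed.
So GorZ is not produced.
Required activator GorZ is absent, so *haxB* is not transcribed.
So HaxB is not produced.
Required activator HaxB is absent, so *gixL* is not transcribed.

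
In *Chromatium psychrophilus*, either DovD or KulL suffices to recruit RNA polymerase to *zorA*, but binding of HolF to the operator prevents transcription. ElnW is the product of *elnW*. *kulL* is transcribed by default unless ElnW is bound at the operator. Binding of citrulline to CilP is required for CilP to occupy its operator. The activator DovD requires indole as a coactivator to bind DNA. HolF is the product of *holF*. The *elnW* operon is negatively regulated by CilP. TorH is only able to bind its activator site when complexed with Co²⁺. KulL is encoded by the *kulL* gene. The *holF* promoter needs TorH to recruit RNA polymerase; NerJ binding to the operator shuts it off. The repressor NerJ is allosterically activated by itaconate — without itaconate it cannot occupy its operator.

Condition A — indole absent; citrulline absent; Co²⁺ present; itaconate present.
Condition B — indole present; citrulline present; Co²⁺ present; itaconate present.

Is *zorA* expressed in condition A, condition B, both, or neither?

Condition A:
Indole is absent, so DovD is inactive.
Citrulline is absent, so CilP is inactive.
With no repressor bound, *elnW* is transcribed.
So ElnW is produced and active.
With repressor ElnW bound, *kulL* is not transcribed.
So KulL is not produced.
Co²⁺ is present, so TorH is active.
Itaconate is present, so NerJ is active.
With repressor NerJ bound, *holF* is not transcribed.
So HolF is not produced.
No activator is available at the *zorA* promoter, so *zorA* is not transcribed.
→ *zorA* is OFF in A.
Condition B:
Indole is present, so DovD is active.
Citrulline is present, so CilP is active.
With repressor CilP bound, *elnW* is not transcribed.
So ElnW is not produced.
With no repressor bound, *kulL* is transcribed.
So KulL is produced and active.
Co²⁺ is present, so TorH is active.
Itaconate is present, so NerJ is active.
With repressor NerJ bound, *holF* is not transcribed.
So HolF is not produced.
Activator DovD is present, so *zorA* is transcribed.
→ *zorA* is ON in B.

B only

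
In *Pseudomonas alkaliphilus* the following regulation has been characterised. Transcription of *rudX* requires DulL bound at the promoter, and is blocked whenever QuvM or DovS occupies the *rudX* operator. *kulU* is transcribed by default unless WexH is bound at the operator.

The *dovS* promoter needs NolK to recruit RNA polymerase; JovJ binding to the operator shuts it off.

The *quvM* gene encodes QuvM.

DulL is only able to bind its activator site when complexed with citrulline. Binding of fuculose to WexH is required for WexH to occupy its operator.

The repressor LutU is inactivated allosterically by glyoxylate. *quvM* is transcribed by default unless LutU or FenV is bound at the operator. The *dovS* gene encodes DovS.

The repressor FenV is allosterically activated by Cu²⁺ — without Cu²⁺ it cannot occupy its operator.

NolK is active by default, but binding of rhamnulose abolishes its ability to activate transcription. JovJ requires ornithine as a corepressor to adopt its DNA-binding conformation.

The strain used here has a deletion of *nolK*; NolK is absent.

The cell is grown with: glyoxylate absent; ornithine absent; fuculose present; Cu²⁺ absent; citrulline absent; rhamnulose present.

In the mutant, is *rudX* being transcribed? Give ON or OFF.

OFF

Glyoxylate is absent, so LutU is active.
Cu²⁺ is absent, so FenV is inactive.
With repressor LutU bound, *quvM* is not transcribed.
So QuvM is not produced.
Citrulline is absent, so DulL is inactive.
Ornithine is absent, so JovJ is inactive.
NolK is non-functional in this strain, so it has no effect.
Required activator NolK is absent, so *dovS* is not transcribed.
So DovS is not produced.
Required activator DulL is absent, so *rudX* is not transcribed.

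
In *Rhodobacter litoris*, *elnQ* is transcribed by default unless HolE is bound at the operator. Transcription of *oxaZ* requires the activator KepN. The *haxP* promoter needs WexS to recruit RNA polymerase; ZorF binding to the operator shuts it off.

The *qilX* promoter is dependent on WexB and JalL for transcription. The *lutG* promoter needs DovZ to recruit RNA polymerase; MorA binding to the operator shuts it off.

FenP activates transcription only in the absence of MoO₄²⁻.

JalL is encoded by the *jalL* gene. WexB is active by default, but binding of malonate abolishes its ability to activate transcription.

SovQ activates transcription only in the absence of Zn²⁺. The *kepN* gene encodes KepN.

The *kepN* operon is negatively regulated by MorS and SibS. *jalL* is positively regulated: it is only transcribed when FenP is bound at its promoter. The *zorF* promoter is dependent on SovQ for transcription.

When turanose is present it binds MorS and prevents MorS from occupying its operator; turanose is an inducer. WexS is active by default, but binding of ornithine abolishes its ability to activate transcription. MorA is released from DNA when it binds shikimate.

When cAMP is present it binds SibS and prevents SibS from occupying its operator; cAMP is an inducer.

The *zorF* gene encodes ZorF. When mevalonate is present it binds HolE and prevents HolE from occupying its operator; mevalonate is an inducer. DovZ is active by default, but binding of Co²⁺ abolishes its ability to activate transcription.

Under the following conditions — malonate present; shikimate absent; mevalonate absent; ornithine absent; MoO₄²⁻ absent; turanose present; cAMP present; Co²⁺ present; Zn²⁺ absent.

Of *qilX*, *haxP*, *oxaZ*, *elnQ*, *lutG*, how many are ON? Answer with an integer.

1

Malonate is present, so WexB is inactive.
MoO₄²⁻ is absent, so FenP is active.
No repressor is bound and FenP is active, so *jalL* is transcribed.
So JalL is produced and active.
Required activator WexB is absent, so *qilX* is not transcribed.
→ *qilX* is OFF.
Ornithine is absent, so WexS is active.
Zn²⁺ is absent, so SovQ is active.
No repressor is bound and SovQ is active, so *zorF* is transcribed.
So ZorF is produced and active.
With repressor ZorF bound, *haxP* is not transcribed.
→ *haxP* is OFF.
Turanose is present, so MorS is inactive.
cAMP is present, so SibS is inactive.
With no repressor bound, *kepN* is transcribed.
So KepN is produced and active.
No repressor is bound and KepN is active, so *oxaZ* is transcribed.
→ *oxaZ* is ON.
Mevalonate is absent, so HolE is active.
With repressor HolE bound, *elnQ* is not transcribed.
→ *elnQ* is OFF.
Co²⁺ is present, so DovZ is inactive.
Shikimate is absent, so MorA is active.
With repressor MorA bound, *lutG* is not transcribed.
→ *lutG* is OFF.
1 of the 5 genes is transcribed.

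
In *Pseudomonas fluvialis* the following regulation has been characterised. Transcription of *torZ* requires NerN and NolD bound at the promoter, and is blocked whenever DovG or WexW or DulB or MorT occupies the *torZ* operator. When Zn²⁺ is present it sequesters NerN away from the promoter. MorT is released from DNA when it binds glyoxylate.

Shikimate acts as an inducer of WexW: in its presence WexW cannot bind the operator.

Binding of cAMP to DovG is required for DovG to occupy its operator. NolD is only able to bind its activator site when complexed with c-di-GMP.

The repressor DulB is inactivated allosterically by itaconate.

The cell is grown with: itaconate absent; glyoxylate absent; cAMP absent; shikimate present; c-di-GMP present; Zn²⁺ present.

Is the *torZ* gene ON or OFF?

OFF

Zn²⁺ is present, so NerN is inactive.
cAMP is absent, so DovG is inactive.
Shikimate is present, so WexW is inactive.
Itaconate is absent, so DulB is active.
c-di-GMP is present, so NolD is active.
Glyoxylate is absent, so MorT is active.
With repressor DulB bound, *torZ* is not transcribed.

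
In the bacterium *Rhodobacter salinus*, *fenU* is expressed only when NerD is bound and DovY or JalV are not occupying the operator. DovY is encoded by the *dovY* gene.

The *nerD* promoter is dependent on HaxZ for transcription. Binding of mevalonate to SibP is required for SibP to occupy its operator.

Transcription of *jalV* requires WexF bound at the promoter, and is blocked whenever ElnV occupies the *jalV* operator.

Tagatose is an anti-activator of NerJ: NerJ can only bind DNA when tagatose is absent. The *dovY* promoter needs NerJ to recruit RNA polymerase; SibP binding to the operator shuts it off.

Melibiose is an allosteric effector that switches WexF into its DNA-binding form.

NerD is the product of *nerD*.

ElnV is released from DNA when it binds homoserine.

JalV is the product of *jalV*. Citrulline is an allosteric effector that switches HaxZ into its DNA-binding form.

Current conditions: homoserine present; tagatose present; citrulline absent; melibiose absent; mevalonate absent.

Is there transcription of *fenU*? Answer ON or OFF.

Tagatose is present, so NerJ is inactive.
Mevalonate is absent, so SibP is inactive.
Required activator NerJ is absent, so *dovY* is not transcribed.
So DovY is not produced.
Citrulline is absent, so HaxZ is inactive.
Required activator HaxZ is absent, so *nerD* is not transcribed.
So NerD is not produced.
Homoserine is present, so ElnV is inactive.
Melibiose is absent, so WexF is inactive.
Required activator WexF is absent, so *jalV* is not transcribed.
So JalV is not produced.
Required activator NerD is absent, so *fenU* is not transcribed.

OFF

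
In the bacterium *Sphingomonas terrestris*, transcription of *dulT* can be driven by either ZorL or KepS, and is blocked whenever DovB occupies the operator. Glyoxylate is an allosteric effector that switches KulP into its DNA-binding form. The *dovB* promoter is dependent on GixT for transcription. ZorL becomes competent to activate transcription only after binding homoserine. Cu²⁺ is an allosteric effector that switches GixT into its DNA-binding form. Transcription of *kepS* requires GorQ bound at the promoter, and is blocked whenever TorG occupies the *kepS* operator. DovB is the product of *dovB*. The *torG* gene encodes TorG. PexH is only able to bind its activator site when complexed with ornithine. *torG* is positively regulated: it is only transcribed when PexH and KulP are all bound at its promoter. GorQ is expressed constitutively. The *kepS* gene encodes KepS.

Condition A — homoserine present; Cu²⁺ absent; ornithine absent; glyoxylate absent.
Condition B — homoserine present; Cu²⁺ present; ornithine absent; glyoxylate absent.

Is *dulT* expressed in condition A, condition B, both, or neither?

Condition A:
Homoserine is present, so ZorL is active.
Cu²⁺ is absent, so GixT is inactive.
Required activator GixT is absent, so *dovB* is not transcribed.
So DovB is not produced.
Ornithine is absent, so PexH is inactive.
Glyoxylate is absent, so KulP is inactive.
Required activator PexH is absent, so *torG* is not transcribed.
So TorG is not produced.
GorQ is produced constitutively and is active.
No repressor is bound and GorQ is active, so *kepS* is transcribed.
So KepS is produced and active.
Activator ZorL is present, so *dulT* is transcribed.
→ *dulT* is ON in A.
Condition B:
Homoserine is present, so ZorL is active.
Cu²⁺ is present, so GixT is active.
No repressor is bound and GixT is active, so *dovB* is transcribed.
So DovB is produced and active.
Ornithine is absent, so PexH is inactive.
Glyoxylate is absent, so KulP is inactive.
Required activator PexH is absent, so *torG* is not transcribed.
So TorG is not produced.
GorQ is produced constitutively and is active.
No repressor is bound and GorQ is active, so *kepS* is transcribed.
So KepS is produced and active.
With repressor DovB bound, *dulT* is not transcribed.
→ *dulT* is OFF in B.

A only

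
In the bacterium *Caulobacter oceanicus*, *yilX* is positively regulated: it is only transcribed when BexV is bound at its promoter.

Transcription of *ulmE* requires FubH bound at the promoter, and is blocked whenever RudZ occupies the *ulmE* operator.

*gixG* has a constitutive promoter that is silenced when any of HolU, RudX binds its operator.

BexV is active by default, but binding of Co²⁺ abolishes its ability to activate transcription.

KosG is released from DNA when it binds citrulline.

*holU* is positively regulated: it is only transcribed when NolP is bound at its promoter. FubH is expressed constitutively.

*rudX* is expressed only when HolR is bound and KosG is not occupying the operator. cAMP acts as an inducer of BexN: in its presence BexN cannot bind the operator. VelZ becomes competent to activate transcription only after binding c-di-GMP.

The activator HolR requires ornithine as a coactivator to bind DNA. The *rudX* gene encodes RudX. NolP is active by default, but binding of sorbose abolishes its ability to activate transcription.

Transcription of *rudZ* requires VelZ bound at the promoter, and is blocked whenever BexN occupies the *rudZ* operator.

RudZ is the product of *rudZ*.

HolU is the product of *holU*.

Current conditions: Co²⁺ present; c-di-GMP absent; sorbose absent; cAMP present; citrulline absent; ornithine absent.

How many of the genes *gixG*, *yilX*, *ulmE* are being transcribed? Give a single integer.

1

Sorbose is absent, so NolP is active.
No repressor is bound and NolP is active, so *holU* is transcribed.
So HolU is produced and active.
Ornithine is absent, so HolR is inactive.
Citrulline is absent, so KosG is active.
With repressor KosG bound, *rudX* is not transcribed.
So RudX is not produced.
With repressor HolU bound, *gixG* is not transcribed.
→ *gixG* is OFF.
Co²⁺ is present, so BexV is inactive.
Required activator BexV is absent, so *yilX* is not transcribed.
→ *yilX* is OFF.
FubH is produced constitutively and is active.
c-di-GMP is absent, so VelZ is inactive.
cAMP is present, so BexN is inactive.
Required activator VelZ is absent, so *rudZ* is not transcribed.
So RudZ is not produced.
No repressor is bound and FubH is active, so *ulmE* is transcribed.
→ *ulmE* is ON.
1 of the 3 genes is transcribed.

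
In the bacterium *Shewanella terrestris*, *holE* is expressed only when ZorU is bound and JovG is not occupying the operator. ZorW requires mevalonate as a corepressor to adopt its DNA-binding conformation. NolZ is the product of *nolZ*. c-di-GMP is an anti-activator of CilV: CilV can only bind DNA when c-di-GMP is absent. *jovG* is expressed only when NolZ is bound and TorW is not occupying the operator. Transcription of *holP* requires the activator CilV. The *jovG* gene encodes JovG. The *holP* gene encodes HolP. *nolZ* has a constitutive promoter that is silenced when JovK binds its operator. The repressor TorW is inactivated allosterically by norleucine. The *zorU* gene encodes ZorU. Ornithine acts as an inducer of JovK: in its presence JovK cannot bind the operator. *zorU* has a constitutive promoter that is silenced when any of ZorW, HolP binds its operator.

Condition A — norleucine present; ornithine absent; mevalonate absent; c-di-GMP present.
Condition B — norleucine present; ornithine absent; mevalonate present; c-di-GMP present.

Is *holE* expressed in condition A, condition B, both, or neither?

Condition A:
Norleucine is present, so TorW is inactive.
Ornithine is absent, so JovK is active.
With repressor JovK bound, *nolZ* is not transcribed.
So NolZ is not produced.
Required activator NolZ is absent, so *jovG* is not transcribed.
So JovG is not produced.
Mevalonate is absent, so ZorW is inactive.
c-di-GMP is present, so CilV is inactive.
Required activator CilV is absent, so *holP* is not transcribed.
So HolP is not produced.
With no repressor bound, *zorU* is transcribed.
So ZorU is produced and active.
No repressor is bound and ZorU is active, so *holE* is transcribed.
→ *holE* is ON in A.
Condition B:
Norleucine is present, so TorW is inactive.
Ornithine is absent, so JovK is active.
With repressor JovK bound, *nolZ* is not transcribed.
So NolZ is not produced.
Required activator NolZ is absent, so *jovG* is not transcribed.
So JovG is not produced.
Mevalonate is present, so ZorW is active.
c-di-GMP is present, so CilV is inactive.
Required activator CilV is absent, so *holP* is not transcribed.
So HolP is not produced.
With repressor ZorW bound, *zorU* is not transcribed.
So ZorU is not produced.
Required activator ZorU is absent, so *holE* is not transcribed.
→ *holE* is OFF in B.

A only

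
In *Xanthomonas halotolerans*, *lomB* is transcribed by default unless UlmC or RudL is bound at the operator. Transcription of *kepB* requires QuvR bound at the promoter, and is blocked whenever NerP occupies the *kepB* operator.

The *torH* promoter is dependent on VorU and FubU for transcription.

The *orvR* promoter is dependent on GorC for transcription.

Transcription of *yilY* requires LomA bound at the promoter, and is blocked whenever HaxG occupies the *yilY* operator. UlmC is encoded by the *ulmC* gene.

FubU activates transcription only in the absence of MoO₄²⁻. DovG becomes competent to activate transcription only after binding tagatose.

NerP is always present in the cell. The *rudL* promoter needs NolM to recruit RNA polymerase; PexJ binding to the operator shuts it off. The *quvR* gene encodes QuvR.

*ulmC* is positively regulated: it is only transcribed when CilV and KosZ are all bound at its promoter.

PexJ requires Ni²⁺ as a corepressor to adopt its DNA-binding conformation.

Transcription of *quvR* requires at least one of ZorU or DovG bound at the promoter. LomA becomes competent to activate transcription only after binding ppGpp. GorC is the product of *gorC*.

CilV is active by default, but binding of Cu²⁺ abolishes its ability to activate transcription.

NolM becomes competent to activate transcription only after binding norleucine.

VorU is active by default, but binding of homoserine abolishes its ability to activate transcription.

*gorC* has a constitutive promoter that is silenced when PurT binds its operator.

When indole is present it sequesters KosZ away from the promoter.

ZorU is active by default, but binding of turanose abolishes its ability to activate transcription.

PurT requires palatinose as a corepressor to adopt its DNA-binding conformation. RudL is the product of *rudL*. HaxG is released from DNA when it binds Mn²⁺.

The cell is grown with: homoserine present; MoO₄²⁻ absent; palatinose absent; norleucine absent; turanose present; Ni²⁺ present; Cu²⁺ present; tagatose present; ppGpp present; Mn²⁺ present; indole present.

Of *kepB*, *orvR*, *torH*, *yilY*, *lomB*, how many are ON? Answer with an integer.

Turanose is present, so ZorU is inactive.
Tagatose is present, so DovG is active.
Activator DovG is present, so *quvR* is transcribed.
So QuvR is produced and active.
NerP is produced constitutively and is active.
With repressor NerP bound, *kepB* is not transcribed.
→ *kepB* is OFF.
Palatinose is absent, so PurT is inactive.
With no repressor bound, *gorC* is transcribed.
So GorC is produced and active.
No repressor is bound and GorC is active, so *orvR* is transcribed.
→ *orvR* is ON.
Homoserine is present, so VorU is inactive.
MoO₄²⁻ is absent, so FubU is active.
Required activator VorU is absent, so *torH* is not transcribed.
→ *torH* is OFF.
Mn²⁺ is present, so HaxG is inactive.
ppGpp is present, so LomA is active.
No repressor is bound and LomA is active, so *yilY* is transcribed.
→ *yilY* is ON.
Cu²⁺ is present, so CilV is inactive.
Indole is present, so KosZ is inactive.
Required activator CilV is absent, so *ulmC* is not transcribed.
So UlmC is not produced.
Norleucine is absent, so NolM is inactive.
Ni²⁺ is present, so PexJ is active.
With repressor PexJ bound, *rudL* is not transcribed.
So RudL is not produced.
With no repressor bound, *lomB* is transcribed.
→ *lomB* is ON.
3 of the 5 genes are transcribed.

3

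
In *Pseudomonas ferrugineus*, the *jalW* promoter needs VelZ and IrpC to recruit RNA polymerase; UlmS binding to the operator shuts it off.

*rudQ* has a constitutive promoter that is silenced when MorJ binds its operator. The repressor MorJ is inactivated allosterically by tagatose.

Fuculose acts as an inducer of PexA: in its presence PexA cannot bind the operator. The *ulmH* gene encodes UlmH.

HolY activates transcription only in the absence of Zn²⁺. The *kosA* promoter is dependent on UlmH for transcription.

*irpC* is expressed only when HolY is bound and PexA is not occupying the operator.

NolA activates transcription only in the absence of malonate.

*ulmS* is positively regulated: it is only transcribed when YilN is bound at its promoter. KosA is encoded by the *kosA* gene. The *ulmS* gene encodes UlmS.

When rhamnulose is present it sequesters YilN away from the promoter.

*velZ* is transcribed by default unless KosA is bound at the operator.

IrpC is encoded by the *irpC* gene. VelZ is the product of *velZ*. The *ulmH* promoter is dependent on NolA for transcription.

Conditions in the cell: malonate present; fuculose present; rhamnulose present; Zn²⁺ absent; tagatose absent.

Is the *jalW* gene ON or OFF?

Malonate is present, so NolA is inactive.
Required activator NolA is absent, so *ulmH* is not transcribed.
So UlmH is not produced.
Required activator UlmH is absent, so *kosA* is not transcribed.
So KosA is not produced.
With no repressor bound, *velZ* is transcribed.
So VelZ is produced and active.
Rhamnulose is present, so YilN is inactive.
Required activator YilN is absent, so *ulmS* is not transcribed.
So UlmS is not produced.
Fuculose is present, so PexA is inactive.
Zn²⁺ is absent, so HolY is active.
No repressor is bound and HolY is active, so *irpC* is transcribed.
So IrpC is produced and active.
No repressor is bound and VelZ and IrpC are active, so *jalW* is transcribed.

ON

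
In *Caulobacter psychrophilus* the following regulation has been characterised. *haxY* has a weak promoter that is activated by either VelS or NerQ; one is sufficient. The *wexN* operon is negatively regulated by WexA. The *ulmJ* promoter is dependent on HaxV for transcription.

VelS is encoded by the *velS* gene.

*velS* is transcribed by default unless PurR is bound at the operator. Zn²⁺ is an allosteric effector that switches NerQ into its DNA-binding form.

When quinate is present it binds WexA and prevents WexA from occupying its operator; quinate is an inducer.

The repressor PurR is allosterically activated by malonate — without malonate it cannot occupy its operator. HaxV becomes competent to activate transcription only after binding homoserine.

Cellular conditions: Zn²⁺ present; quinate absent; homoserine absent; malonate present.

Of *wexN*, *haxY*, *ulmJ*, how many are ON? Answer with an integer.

1

Quinate is absent, so WexA is active.
With repressor WexA bound, *wexN* is not transcribed.
→ *wexN* is OFF.
Malonate is present, so PurR is active.
With repressor PurR bound, *velS* is not transcribed.
So VelS is not produced.
Zn²⁺ is present, so NerQ is active.
Activator NerQ is present, so *haxY* is transcribed.
→ *haxY* is ON.
Homoserine is absent, so HaxV is inactive.
Required activator HaxV is absent, so *ulmJ* is not transcribed.
→ *ulmJ* is OFF.
1 of the 3 genes is transcribed.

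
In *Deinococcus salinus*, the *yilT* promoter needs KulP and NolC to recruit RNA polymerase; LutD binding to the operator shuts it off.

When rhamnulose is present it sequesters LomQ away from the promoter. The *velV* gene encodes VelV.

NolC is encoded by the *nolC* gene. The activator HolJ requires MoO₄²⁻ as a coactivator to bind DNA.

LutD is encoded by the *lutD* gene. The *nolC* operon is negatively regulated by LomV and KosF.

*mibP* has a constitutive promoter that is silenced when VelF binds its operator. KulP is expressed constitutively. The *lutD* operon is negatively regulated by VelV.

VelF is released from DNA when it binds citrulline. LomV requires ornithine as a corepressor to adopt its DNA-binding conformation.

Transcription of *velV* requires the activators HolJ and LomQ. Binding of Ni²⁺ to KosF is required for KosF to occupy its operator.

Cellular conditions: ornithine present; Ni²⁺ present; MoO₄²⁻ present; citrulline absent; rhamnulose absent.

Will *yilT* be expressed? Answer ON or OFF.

OFF

MoO₄²⁻ is present, so HolJ is active.
Rhamnulose is absent, so LomQ is active.
No repressor is bound and HolJ and LomQ are active, so *velV* is transcribed.
So VelV is produced and active.
With repressor VelV bound, *lutD* is not transcribed.
So LutD is not produced.
KulP is produced constitutively and is active.
Ornithine is present, so LomV is active.
Ni²⁺ is present, so KosF is active.
With repressor LomV bound, *nolC* is not transcribed.
So NolC is not produced.
Required activator NolC is absent, so *yilT* is not transcribed.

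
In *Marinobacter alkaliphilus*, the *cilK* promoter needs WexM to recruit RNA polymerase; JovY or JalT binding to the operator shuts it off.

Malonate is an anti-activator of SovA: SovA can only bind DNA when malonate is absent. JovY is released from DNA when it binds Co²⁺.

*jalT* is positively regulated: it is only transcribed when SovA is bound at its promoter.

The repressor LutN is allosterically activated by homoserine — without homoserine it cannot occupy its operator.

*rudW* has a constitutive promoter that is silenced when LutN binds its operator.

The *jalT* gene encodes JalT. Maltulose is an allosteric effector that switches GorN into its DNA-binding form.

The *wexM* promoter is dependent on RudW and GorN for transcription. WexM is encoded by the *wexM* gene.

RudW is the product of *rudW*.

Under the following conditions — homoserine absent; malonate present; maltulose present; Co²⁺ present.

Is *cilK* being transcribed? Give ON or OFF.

Co²⁺ is present, so JovY is inactive.
Malonate is present, so SovA is inactive.
Required activator SovA is absent, so *jalT* is not transcribed.
So JalT is not produced.
Homoserine is absent, so LutN is inactive.
With no repressor bound, *rudW* is transcribed.
So RudW is produced and active.
Maltulose is present, so GorN is active.
No repressor is bound and RudW and GorN are active, so *wexM* is transcribed.
So WexM is produced and active.
No repressor is bound and WexM is active, so *cilK* is transcribed.

ON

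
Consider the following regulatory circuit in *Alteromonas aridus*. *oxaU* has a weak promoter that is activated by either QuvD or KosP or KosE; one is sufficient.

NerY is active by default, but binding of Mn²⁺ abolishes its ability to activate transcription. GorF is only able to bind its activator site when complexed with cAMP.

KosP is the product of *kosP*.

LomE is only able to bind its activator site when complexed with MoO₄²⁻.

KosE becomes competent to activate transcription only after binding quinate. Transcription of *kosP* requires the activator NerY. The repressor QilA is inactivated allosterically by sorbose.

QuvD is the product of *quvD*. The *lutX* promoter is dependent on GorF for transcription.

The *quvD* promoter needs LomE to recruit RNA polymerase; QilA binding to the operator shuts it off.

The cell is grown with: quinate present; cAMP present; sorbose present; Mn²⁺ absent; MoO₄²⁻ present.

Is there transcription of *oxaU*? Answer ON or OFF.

ON

Sorbose is present, so QilA is inactive.
MoO₄²⁻ is present, so LomE is active.
No repressor is bound and LomE is active, so *quvD* is transcribed.
So QuvD is produced and active.
Mn²⁺ is absent, so NerY is active.
No repressor is bound and NerY is active, so *kosP* is transcribed.
So KosP is produced and active.
Quinate is present, so KosE is active.
Activator QuvD is present, so *oxaU* is transcribed.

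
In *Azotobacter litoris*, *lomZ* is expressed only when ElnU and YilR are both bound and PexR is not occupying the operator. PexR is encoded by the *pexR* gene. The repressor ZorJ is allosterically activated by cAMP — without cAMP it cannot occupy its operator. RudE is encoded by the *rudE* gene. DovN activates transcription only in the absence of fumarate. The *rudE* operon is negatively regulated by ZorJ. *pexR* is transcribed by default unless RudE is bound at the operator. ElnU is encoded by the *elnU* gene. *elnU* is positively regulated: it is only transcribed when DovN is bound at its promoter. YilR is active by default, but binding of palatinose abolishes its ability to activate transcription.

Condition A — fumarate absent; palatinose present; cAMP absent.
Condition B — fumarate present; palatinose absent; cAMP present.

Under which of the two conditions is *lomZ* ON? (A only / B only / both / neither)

neither

Condition A:
Fumarate is absent, so DovN is active.
No repressor is bound and DovN is active, so *elnU* is transcribed.
So ElnU is produced and active.
Palatinose is present, so YilR is inactive.
cAMP is absent, so ZorJ is inactive.
With no repressor bound, *rudE* is transcribed.
So RudE is produced and active.
With repressor RudE bound, *pexR* is not transcribed.
So PexR is not produced.
Required activator YilR is absent, so *lomZ* is not transcribed.
→ *lomZ* is OFF in A.
Condition B:
Fumarate is present, so DovN is inactive.
Required activator DovN is absent, so *elnU* is not transcribed.
So ElnU is not produced.
Palatinose is absent, so YilR is active.
cAMP is present, so ZorJ is active.
With repressor ZorJ bound, *rudE* is not transcribed.
So RudE is not produced.
With no repressor bound, *pexR* is transcribed.
So PexR is produced and active.
With repressor PexR bound, *lomZ* is not transcribed.
→ *lomZ* is OFF in B.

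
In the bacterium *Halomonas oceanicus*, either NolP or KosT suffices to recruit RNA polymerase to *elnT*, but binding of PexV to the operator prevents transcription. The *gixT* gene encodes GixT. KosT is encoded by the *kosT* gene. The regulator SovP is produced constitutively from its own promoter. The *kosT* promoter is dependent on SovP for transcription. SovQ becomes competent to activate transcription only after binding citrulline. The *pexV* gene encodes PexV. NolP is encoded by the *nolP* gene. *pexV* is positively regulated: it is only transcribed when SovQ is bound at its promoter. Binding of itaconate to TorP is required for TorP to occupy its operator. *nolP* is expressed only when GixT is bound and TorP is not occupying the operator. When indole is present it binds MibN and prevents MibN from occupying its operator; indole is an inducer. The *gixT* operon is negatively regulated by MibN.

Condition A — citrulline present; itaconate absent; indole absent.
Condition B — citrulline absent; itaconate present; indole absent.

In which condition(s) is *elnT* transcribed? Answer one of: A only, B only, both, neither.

Condition A:
Citrulline is present, so SovQ is active.
No repressor is bound and SovQ is active, so *pexV* is transcribed.
So PexV is produced and active.
Itaconate is absent, so TorP is inactive.
Indole is absent, so MibN is active.
With repressor MibN bound, *gixT* is not transcribed.
So GixT is not produced.
Required activator GixT is absent, so *nolP* is not transcribed.
So NolP is not produced.
SovP is produced constitutively and is active.
No repressor is bound and SovP is active, so *kosT* is transcribed.
So KosT is produced and active.
With repressor PexV bound, *elnT* is not transcribed.
→ *elnT* is OFF in A.
Condition B:
Citrulline is absent, so SovQ is inactive.
Required activator SovQ is absent, so *pexV* is not transcribed.
So PexV is not produced.
Itaconate is present, so TorP is active.
Indole is absent, so MibN is active.
With repressor MibN bound, *gixT* is not transcribed.
So GixT is not produced.
With repressor TorP bound, *nolP* is not transcribed.
So NolP is not produced.
SovP is produced constitutively and is active.
No repressor is bound and SovP is active, so *kosT* is transcribed.
So KosT is produced and active.
Activator KosT is present, so *elnT* is transcribed.
→ *elnT* is ON in B.

B only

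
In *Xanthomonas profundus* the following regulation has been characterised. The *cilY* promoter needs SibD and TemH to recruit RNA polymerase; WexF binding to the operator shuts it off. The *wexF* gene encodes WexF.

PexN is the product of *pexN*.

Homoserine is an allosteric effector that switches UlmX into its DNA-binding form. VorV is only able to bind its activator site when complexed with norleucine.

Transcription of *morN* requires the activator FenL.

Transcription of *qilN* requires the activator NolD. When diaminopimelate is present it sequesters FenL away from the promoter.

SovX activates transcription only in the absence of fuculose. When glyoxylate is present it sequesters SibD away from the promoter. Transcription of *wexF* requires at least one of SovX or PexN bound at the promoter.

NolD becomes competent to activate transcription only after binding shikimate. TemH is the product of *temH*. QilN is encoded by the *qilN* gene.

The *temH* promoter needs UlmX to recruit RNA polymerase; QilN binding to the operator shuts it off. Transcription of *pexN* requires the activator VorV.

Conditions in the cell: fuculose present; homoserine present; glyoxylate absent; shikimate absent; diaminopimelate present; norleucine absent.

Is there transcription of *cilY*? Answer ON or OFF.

ON

Fuculose is present, so SovX is inactive.
Norleucine is absent, so VorV is inactive.
Required activator VorV is absent, so *pexN* is not transcribed.
So PexN is not produced.
No activator is available at the *wexF* promoter, so *wexF* is not transcribed.
So WexF is not produced.
Glyoxylate is absent, so SibD is active.
Homoserine is present, so UlmX is active.
Shikimate is absent, so NolD is inactive.
Required activator NolD is absent, so *qilN* is not transcribed.
So QilN is not produced.
No repressor is bound and UlmX is active, so *temH* is transcribed.
So TemH is produced and active.
No repressor is bound and SibD and TemH are active, so *cilY* is transcribed.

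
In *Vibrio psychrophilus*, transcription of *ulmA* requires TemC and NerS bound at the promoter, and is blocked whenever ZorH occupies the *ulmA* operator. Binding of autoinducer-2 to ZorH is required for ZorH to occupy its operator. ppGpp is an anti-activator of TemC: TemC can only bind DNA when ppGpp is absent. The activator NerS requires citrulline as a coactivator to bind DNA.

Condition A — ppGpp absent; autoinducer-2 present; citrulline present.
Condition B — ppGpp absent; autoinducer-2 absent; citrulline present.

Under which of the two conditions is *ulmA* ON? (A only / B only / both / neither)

Condition A:
ppGpp is absent, so TemC is active.
Autoinducer-2 is present, so ZorH is active.
Citrulline is present, so NerS is active.
With repressor ZorH bound, *ulmA* is not transcribed.
→ *ulmA* is OFF in A.
Condition B:
ppGpp is absent, so TemC is active.
Autoinducer-2 is absent, so ZorH is inactive.
Citrulline is present, so NerS is active.
No repressor is bound and TemC and NerS are active, so *ulmA* is transcribed.
→ *ulmA* is ON in B.

B only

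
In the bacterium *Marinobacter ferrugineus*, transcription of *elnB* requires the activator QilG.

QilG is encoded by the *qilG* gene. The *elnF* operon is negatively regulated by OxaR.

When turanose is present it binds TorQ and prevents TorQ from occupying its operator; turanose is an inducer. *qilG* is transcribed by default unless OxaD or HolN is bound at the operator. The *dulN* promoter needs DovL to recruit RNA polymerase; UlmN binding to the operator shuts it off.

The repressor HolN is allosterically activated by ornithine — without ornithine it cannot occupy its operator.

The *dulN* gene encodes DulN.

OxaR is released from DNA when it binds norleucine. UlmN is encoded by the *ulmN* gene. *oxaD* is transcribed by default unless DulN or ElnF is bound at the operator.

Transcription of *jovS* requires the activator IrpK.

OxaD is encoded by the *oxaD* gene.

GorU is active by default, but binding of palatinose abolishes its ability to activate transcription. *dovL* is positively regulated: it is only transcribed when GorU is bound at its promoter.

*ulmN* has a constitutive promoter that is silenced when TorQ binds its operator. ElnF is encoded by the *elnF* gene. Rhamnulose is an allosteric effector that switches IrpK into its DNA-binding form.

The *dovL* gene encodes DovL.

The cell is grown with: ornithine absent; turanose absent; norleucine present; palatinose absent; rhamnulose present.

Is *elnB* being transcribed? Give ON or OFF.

ON

Palatinose is absent, so GorU is active.
No repressor is bound and GorU is active, so *dovL* is transcribed.
So DovL is produced and active.
Turanose is absent, so TorQ is active.
With repressor TorQ bound, *ulmN* is not transcribed.
So UlmN is not produced.
No repressor is bound and DovL is active, so *dulN* is transcribed.
So DulN is produced and active.
Norleucine is present, so OxaR is inactive.
With no repressor bound, *elnF* is transcribed.
So ElnF is produced and active.
With repressor DulN bound, *oxaD* is not transcribed.
So OxaD is not produced.
Ornithine is absent, so HolN is inactive.
With no repressor bound, *qilG* is transcribed.
So QilG is produced and active.
No repressor is bound and QilG is active, so *elnB* is transcribed.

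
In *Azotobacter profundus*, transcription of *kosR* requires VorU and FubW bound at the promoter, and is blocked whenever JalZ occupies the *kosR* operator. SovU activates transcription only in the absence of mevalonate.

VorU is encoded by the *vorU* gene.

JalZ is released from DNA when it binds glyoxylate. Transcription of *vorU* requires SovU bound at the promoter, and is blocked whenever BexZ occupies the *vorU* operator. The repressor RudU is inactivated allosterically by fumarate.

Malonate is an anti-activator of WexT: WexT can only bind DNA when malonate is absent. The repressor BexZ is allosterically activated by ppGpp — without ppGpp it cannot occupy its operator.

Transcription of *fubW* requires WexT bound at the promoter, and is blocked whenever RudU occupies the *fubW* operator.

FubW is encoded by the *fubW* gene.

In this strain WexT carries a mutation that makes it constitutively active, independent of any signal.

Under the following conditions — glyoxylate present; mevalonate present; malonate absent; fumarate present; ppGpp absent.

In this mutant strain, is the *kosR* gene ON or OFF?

Mevalonate is present, so SovU is inactive.
ppGpp is absent, so BexZ is inactive.
Required activator SovU is absent, so *vorU* is not transcribed.
So VorU is not produced.
Fumarate is present, so RudU is inactive.
WexT is constitutively active in this strain.
No repressor is bound and WexT is active, so *fubW* is transcribed.
So FubW is produced and active.
Glyoxylate is present, so JalZ is inactive.
Required activator VorU is absent, so *kosR* is not transcribed.

OFF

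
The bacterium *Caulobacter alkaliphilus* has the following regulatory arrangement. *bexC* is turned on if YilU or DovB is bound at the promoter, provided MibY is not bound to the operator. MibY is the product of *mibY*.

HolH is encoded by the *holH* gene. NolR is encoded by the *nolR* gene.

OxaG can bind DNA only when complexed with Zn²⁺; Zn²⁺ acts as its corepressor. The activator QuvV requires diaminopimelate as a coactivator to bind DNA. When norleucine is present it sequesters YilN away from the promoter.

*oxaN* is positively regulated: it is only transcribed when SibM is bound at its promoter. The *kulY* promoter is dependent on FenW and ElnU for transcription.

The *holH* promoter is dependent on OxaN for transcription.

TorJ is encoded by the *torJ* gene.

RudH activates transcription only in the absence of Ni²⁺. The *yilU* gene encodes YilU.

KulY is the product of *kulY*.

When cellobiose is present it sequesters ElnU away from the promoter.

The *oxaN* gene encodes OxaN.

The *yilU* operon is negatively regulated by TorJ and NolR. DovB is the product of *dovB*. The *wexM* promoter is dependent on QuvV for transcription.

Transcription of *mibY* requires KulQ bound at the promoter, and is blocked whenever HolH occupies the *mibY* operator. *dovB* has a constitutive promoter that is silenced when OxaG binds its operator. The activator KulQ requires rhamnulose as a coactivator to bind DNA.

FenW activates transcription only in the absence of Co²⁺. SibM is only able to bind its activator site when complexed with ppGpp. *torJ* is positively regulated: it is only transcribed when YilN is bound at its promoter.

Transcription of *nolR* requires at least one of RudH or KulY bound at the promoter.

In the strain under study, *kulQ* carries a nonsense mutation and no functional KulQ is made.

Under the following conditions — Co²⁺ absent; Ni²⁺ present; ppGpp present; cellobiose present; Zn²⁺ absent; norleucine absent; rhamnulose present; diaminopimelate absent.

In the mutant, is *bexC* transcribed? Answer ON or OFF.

Norleucine is absent, so YilN is active.
No repressor is bound and YilN is active, so *torJ* is transcribed.
So TorJ is produced and active.
Ni²⁺ is present, so RudH is inactive.
Co²⁺ is absent, so FenW is active.
Cellobiose is present, so ElnU is inactive.
Required activator ElnU is absent, so *kulY* is not transcribed.
So KulY is not produced.
No activator is available at the *nolR* promoter, so *nolR* is not transcribed.
So NolR is not produced.
With repressor TorJ bound, *yilU* is not transcribed.
So YilU is not produced.
ppGpp is present, so SibM is active.
No repressor is bound and SibM is active, so *oxaN* is transcribed.
So OxaN is produced and active.
No repressor is bound and OxaN is active, so *holH* is transcribed.
So HolH is produced and active.
KulQ is non-functional in this strain, so it has no effect.
With repressor HolH bound, *mibY* is not transcribed.
So MibY is not produced.
Zn²⁺ is absent, so OxaG is inactive.
With no repressor bound, *dovB* is transcribed.
So DovB is produced and active.
Activator DovB is present, so *bexC* is transcribed.

ON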